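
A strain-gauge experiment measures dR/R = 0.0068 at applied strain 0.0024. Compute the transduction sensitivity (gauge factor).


GF = (dR/R) / epsilon
= 0.0068 / 0.0024
= 2.8333

2.8333


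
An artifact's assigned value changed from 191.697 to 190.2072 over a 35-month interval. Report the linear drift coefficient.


rate = (v2 - v1) / months
= (190.2072 - 191.697) / 35
= -1.4898 / 35
= -0.0426

-0.0426


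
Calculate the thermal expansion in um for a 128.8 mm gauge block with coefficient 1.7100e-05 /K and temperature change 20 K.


dL = L * alpha * dT
= 128.8 * 1.7100e-05 * 20
= 0.0440496 mm
dL_um = 0.0440496 * 1000 = 44.0496 um

44.0496


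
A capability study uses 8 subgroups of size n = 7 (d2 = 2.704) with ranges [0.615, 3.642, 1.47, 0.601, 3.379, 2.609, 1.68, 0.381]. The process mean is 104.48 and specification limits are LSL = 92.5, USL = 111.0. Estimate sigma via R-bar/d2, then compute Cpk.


R_bar = (0.615 + 3.642 + 1.47 + 0.601 + 3.379 + 2.609 + 1.68 + 0.381) / 8 = 1.797125
sigma = R_bar / d2 = 1.797125 / 2.704 = 0.66461723
Cp = (USL - LSL)/(6*sigma) = (111.0 - 92.5)/(6*0.66461723) = 4.6393
Cpu = (111.0 - 104.48)/(3*0.66461723) = 3.2701
Cpl = (104.48 - 92.5)/(3*0.66461723) = 6.0085
Cpk = min(Cpu, Cpl) = 3.2701

3.2701


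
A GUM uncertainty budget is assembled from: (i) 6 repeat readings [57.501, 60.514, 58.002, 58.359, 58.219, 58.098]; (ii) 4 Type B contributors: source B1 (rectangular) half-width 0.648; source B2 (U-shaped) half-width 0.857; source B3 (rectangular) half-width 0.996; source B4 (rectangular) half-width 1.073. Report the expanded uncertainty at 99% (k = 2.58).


mean = (57.501 + 60.514 + 58.002 + 58.359 + 58.219 + 58.098) / 6 = 58.44883333
s = sqrt(sum((x - mean)^2)/(n-1)) = 1.0532748
u_A = s / sqrt(n) = 1.0532748 / sqrt(6) = 0.42999764
u_B1 = 0.648 / sqrt(3) = 0.37412297
u_B2 = 0.857 / sqrt(2) = 0.60599051
u_B3 = 0.996 / sqrt(3) = 0.57504087
u_B4 = 1.073 / sqrt(3) = 0.61949684
uc = sqrt(0.42999764^2 + 0.37412297^2 + 0.60599051^2 + 0.57504087^2 + 0.61949684^2) = 1.1859759
U = k * uc = 2.58 * 1.1859759
U = 3.0598

3.0598


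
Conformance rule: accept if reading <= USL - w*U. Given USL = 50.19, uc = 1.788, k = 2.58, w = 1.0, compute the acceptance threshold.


U = k * uc = 2.58 * 1.788 = 4.61304
guard band g = w * U = 1.0 * 4.61304 = 4.61304
AL = USL - g = 50.19 - 4.61304
AL = 45.5770

45.5770


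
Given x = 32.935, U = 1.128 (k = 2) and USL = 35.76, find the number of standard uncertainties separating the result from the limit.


u = U / k = 1.128 / 2 = 0.564
margin = |USL - x| = |35.76 - 32.935| = 2.825
z = margin / u = 2.825 / 0.564
z = 5.0089

5.0089


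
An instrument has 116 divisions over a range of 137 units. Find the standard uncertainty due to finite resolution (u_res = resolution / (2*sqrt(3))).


resolution = range / divisions
resolution = 137 / 116 = 1.1810345
u_res = resolution / (2*sqrt(3))
u_res = 1.1810345 / 3.4641016
u_res = 0.3409

0.3409


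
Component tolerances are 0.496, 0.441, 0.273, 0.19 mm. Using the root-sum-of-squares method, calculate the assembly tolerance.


RSS = sqrt(0.496^2 + 0.441^2 + 0.273^2 + 0.19^2)
= sqrt(0.551126)
= 0.7424

0.7424


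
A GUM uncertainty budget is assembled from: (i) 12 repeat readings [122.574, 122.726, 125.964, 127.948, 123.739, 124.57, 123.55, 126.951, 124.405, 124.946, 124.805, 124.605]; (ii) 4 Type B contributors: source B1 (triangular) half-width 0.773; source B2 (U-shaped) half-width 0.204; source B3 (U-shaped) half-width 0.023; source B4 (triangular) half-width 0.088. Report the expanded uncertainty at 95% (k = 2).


mean = (122.574 + 122.726 + 125.964 + 127.948 + 123.739 + 124.57 + 123.55 + 126.951 + 124.405 + 124.946 + 124.805 + 124.605) / 12 = 124.7319167
s = sqrt(sum((x - mean)^2)/(n-1)) = 1.5968446
u_A = s / sqrt(n) = 1.5968446 / sqrt(12) = 0.46096933
u_B1 = 0.773 / sqrt(6) = 0.31557593
u_B2 = 0.204 / sqrt(2) = 0.14424978
u_B3 = 0.023 / sqrt(2) = 0.016263456
u_B4 = 0.088 / sqrt(6) = 0.03592585
uc = sqrt(0.46096933^2 + 0.31557593^2 + 0.14424978^2 + 0.016263456^2 + 0.03592585^2) = 0.57831138
U = k * uc = 2 * 0.57831138
U = 1.1566

1.1566


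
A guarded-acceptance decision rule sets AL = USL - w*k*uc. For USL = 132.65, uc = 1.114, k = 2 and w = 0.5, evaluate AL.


U = k * uc = 2 * 1.114 = 2.228
guard band g = w * U = 0.5 * 2.228 = 1.114
AL = USL - g = 132.65 - 1.114
AL = 131.5360

131.5360


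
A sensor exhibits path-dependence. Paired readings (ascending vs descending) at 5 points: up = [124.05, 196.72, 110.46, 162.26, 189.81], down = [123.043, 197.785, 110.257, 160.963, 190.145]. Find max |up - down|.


|124.05 - 123.043| = 1.0070
|196.72 - 197.785| = 1.0650
|110.46 - 110.257| = 0.2030
|162.26 - 160.963| = 1.2970
|189.81 - 190.145| = 0.3350
hysteresis = max(diffs) = 1.2970

1.2970


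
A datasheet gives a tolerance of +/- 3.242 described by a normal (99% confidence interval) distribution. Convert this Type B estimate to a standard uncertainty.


u_B = half_width / 2.576
u_B = 3.242 / 2.576
u_B = 1.2585

1.2585


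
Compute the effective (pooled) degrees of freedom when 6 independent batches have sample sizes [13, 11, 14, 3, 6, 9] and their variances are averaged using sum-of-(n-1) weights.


nu = sum_i (n_i - 1)
nu = ((13 - 1) + (11 - 1) + (14 - 1) + (3 - 1) + (6 - 1) + (9 - 1))
nu = 12 + 10 + 13 + 2 + 5 + 8
nu = 50

50


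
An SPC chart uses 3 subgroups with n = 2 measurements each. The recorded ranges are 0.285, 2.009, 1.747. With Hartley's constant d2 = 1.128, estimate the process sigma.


R_bar = (0.285 + 2.009 + 1.747) / 3
R_bar = 4.041 / 3 = 1.347
sigma_hat = R_bar / d2 = 1.347 / 1.128 = 1.1941

1.1941


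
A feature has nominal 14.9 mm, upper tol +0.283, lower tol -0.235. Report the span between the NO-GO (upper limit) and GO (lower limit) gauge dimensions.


GO = nominal - lower_tol (smallest hole = maximum material condition)
GO = 14.9 - 0.235 = 14.665
NO-GO = nominal + upper_tol (largest hole = least material condition)
NO-GO = 14.9 + 0.283 = 15.183
spread = NO-GO - GO = 15.183 - 14.665 = 0.5180

0.5180


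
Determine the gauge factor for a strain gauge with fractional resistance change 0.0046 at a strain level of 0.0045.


GF = (dR/R) / epsilon
= 0.0046 / 0.0045
= 1.0222

1.0222


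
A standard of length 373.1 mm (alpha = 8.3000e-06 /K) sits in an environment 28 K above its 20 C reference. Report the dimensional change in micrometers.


dL = L * alpha * dT
= 373.1 * 8.3000e-06 * 28
= 0.0867084 mm
dL_um = 0.0867084 * 1000 = 86.7084 um

86.7084


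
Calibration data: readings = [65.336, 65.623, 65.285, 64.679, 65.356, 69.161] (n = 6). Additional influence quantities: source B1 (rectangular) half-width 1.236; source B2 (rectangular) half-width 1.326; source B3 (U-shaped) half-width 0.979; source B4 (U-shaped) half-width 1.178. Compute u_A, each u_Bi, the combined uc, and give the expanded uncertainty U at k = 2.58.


mean = (65.336 + 65.623 + 65.285 + 64.679 + 65.356 + 69.161) / 6 = 65.90666667
s = sqrt(sum((x - mean)^2)/(n-1)) = 1.6244187
u_A = s / sqrt(n) = 1.6244187 / sqrt(6) = 0.66316616
u_B1 = 1.236 / sqrt(3) = 0.71360493
u_B2 = 1.326 / sqrt(3) = 0.76556646
u_B3 = 0.979 / sqrt(2) = 0.69225754
u_B4 = 1.178 / sqrt(2) = 0.83297179
uc = sqrt(0.66316616^2 + 0.71360493^2 + 0.76556646^2 + 0.69225754^2 + 0.83297179^2) = 1.6456536
U = k * uc = 2.58 * 1.6456536
U = 4.2458

4.2458


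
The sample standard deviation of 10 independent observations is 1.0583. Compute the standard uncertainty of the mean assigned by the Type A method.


u_A = s / sqrt(n)
u_A = 1.0583 / sqrt(10)
u_A = 1.0583 / 3.1622777
u_A = 0.3347

0.3347


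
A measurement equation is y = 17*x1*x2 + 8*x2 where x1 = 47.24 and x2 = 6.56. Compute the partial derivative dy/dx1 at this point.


y = 17*x1*x2 + 8*x2
dy/dx1 = 17*x2
Evaluate at x2 = 6.56: c1 = 17 * 6.56
c1 = 111.5200

111.5200


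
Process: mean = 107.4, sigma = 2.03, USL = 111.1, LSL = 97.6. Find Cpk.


Cpu = (USL - mean) / (3*sigma) = (111.1 - 107.4) / (3*2.03) = 0.6076
Cpl = (mean - LSL) / (3*sigma) = (107.4 - 97.6) / (3*2.03) = 1.6092
Cpk = min(Cpu, Cpl) = 0.6076

0.6076


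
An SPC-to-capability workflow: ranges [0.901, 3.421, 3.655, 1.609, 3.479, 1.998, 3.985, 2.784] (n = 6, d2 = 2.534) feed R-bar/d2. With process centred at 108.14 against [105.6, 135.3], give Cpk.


R_bar = (0.901 + 3.421 + 3.655 + 1.609 + 3.479 + 1.998 + 3.985 + 2.784) / 8 = 2.729
sigma = R_bar / d2 = 2.729 / 2.534 = 1.0769534
Cp = (USL - LSL)/(6*sigma) = (135.3 - 105.6)/(6*1.0769534) = 4.5963
Cpu = (135.3 - 108.14)/(3*1.0769534) = 8.4064
Cpl = (108.14 - 105.6)/(3*1.0769534) = 0.7862
Cpk = min(Cpu, Cpl) = 0.7862

0.7862


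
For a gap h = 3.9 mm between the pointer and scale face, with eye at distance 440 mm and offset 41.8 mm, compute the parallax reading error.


error = h * offset / d
= 3.9 * 41.8 / 440
= 0.3705

0.3705


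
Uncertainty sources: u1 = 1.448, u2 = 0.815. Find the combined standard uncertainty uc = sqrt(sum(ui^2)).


uc = sqrt(1.448^2 + 0.815^2)
uc = sqrt(2.760929)
uc = 1.6616

1.6616


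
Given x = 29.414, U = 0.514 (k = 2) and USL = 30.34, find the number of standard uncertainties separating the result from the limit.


u = U / k = 0.514 / 2 = 0.257
margin = |USL - x| = |30.34 - 29.414| = 0.926
z = margin / u = 0.926 / 0.257
z = 3.6031

3.6031


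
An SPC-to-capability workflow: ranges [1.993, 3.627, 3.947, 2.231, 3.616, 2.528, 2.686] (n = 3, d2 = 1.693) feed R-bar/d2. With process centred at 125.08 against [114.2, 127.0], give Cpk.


R_bar = (1.993 + 3.627 + 3.947 + 2.231 + 3.616 + 2.528 + 2.686) / 7 = 2.9468571
sigma = R_bar / d2 = 2.9468571 / 1.693 = 1.7406126
Cp = (USL - LSL)/(6*sigma) = (127.0 - 114.2)/(6*1.7406126) = 1.2256
Cpu = (127.0 - 125.08)/(3*1.7406126) = 0.3677
Cpl = (125.08 - 114.2)/(3*1.7406126) = 2.0836
Cpk = min(Cpu, Cpl) = 0.3677

0.3677


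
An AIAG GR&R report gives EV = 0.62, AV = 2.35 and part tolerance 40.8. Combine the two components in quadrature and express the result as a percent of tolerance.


GRR = sqrt(EV^2 + AV^2) = sqrt(0.62^2 + 2.35^2) = 2.4304115
%GRR = GRR / tol * 100 = 2.4304115 / 40.8 * 100
%GRR = 5.9569

5.9569


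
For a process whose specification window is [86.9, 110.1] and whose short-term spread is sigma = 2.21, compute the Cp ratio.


Cp = (USL - LSL) / (6 * sigma)
= (110.1 - 86.9) / (6 * 2.21)
= 23.2000 / 13.2600
= 1.7496

1.7496


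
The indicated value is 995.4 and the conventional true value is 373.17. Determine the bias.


Systematic error = measured - true
= 995.4 - 373.17
= 622.2300

622.2300


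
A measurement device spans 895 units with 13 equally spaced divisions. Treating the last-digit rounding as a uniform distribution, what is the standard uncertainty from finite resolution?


resolution = range / divisions
resolution = 895 / 13 = 68.846154
u_res = resolution / (2*sqrt(3))
u_res = 68.846154 / 3.4641016
u_res = 19.8742

19.8742


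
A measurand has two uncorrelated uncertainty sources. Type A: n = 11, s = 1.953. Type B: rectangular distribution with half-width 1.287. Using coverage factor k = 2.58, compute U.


u_A = s / sqrt(n) = 1.953 / sqrt(11) = 0.58885166
u_B = half_width / sqrt(3) = 1.287 / sqrt(3) = 0.7430498
uc = sqrt(u_A^2 + u_B^2) = sqrt(0.58885166^2 + 0.7430498^2) = 0.94808717
U = k * uc = 2.58 * 0.94808717
U = 2.4461

2.4461


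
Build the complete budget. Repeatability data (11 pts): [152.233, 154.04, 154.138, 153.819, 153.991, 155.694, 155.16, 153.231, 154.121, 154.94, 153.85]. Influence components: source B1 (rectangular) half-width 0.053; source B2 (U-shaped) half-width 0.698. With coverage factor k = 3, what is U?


mean = (152.233 + 154.04 + 154.138 + 153.819 + 153.991 + 155.694 + 155.16 + 153.231 + 154.121 + 154.94 + 153.85) / 11 = 154.1106364
s = sqrt(sum((x - mean)^2)/(n-1)) = 0.93640101
u_A = s / sqrt(n) = 0.93640101 / sqrt(11) = 0.28233553
u_B1 = 0.053 / sqrt(3) = 0.030599564
u_B2 = 0.698 / sqrt(2) = 0.49356053
uc = sqrt(0.28233553^2 + 0.030599564^2 + 0.49356053^2) = 0.56943102
U = k * uc = 3 * 0.56943102
U = 1.7083

1.7083


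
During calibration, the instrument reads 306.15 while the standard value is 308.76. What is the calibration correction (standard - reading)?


Correction = standard - reading
= 308.76 - 306.15
= 2.6100

2.6100


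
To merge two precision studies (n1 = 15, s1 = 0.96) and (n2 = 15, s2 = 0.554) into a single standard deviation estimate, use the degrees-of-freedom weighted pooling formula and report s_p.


s_p = sqrt(((n1-1)*s1^2 + (n2-1)*s2^2) / (n1+n2-2))
numerator = (15-1)*0.96^2 + (15-1)*0.554^2 = 12.9024 + 4.296824 = 17.199224
denominator = 15 + 15 - 2 = 28
s_p^2 = 17.199224 / 28 = 0.614258
s_p = sqrt(0.614258) = 0.7837

0.7837


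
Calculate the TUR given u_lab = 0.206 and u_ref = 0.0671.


TUR = u_lab / u_ref
= 0.206 / 0.0671
= 3.0700

3.0700


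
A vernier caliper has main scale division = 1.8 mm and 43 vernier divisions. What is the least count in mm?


LC = MSD / n_div
= 1.8 / 43
= 0.0419

0.0419


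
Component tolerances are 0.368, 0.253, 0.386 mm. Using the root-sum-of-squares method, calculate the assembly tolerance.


RSS = sqrt(0.368^2 + 0.253^2 + 0.386^2)
= sqrt(0.348429)
= 0.5903

0.5903


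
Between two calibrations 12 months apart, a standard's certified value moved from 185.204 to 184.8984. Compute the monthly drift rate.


rate = (v2 - v1) / months
= (184.8984 - 185.204) / 12
= -0.3056 / 12
= -0.0255

-0.0255


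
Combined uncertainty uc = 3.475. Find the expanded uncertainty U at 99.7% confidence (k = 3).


U = k * uc
U = 3 * 3.475
U = 10.4250

10.4250


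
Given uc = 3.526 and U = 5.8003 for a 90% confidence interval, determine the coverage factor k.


k = U / uc
k = 5.8003 / 3.526
k = 1.645

1.645


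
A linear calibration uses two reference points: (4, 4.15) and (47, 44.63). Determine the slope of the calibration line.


slope = (y2 - y1) / (x2 - x1)
= (44.63 - 4.15) / (47 - 4)
= 40.4800 / 43
= 0.9414

0.9414


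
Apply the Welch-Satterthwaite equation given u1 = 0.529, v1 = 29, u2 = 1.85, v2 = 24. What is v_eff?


uc = sqrt(u1^2 + u2^2) = sqrt(0.529^2 + 1.85^2) = 1.9241468
v_eff = uc^4 / (u1^4/v1 + u2^4/v2)
= 1.9241468^4 / (0.529^4/29 + 1.85^4/24)
= 13.707328 / 0.49076314
v_eff = 27.9306

27.9306


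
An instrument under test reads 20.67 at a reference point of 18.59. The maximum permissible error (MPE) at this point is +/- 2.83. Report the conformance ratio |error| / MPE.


e = indication - reference = 20.67 - 18.59 = 2.0800
|e| = 2.0800
ratio = |e| / MPE = 2.0800 / 2.83
ratio = 0.7350

0.7350


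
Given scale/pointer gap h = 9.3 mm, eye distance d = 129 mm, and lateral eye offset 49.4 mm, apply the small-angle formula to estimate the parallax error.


error = h * offset / d
= 9.3 * 49.4 / 129
= 3.5614

3.5614


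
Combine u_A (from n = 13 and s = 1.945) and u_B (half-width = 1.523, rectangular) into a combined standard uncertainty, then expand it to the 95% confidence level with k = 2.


u_A = s / sqrt(n) = 1.945 / sqrt(13) = 0.53944594
u_B = half_width / sqrt(3) = 1.523 / sqrt(3) = 0.87930446
uc = sqrt(u_A^2 + u_B^2) = sqrt(0.53944594^2 + 0.87930446^2) = 1.0315902
U = k * uc = 2 * 1.0315902
U = 2.0632

2.0632


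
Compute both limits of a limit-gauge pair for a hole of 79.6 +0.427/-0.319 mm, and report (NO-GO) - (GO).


GO = nominal - lower_tol (smallest hole = maximum material condition)
GO = 79.6 - 0.319 = 79.281
NO-GO = nominal + upper_tol (largest hole = least material condition)
NO-GO = 79.6 + 0.427 = 80.027
spread = NO-GO - GO = 80.027 - 79.281 = 0.7460

0.7460


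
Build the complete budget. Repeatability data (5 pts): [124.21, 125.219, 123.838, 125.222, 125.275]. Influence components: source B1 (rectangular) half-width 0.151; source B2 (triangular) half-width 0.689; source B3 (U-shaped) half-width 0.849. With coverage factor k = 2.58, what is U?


mean = (124.21 + 125.219 + 123.838 + 125.222 + 125.275) / 5 = 124.7528
s = sqrt(sum((x - mean)^2)/(n-1)) = 0.6785416
u_A = s / sqrt(n) = 0.6785416 / sqrt(5) = 0.30345303
u_B1 = 0.151 / sqrt(3) = 0.087179891
u_B2 = 0.689 / sqrt(6) = 0.28128307
u_B3 = 0.849 / sqrt(2) = 0.60033366
uc = sqrt(0.30345303^2 + 0.087179891^2 + 0.28128307^2 + 0.60033366^2) = 0.73430562
U = k * uc = 2.58 * 0.73430562
U = 1.8945

1.8945


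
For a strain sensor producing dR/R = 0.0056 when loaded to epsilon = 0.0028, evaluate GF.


GF = (dR/R) / epsilon
= 0.0056 / 0.0028
= 2.0000

2.0000


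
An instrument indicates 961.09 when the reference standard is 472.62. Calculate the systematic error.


Systematic error = measured - true
= 961.09 - 472.62
= 488.4700

488.4700


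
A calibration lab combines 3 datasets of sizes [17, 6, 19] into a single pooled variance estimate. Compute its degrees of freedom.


nu = sum_i (n_i - 1)
nu = ((17 - 1) + (6 - 1) + (19 - 1))
nu = 16 + 5 + 18
nu = 39

39


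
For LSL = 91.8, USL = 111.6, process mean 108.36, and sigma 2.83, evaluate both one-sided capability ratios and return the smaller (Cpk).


Cpu = (USL - mean) / (3*sigma) = (111.6 - 108.36) / (3*2.83) = 0.3816
Cpl = (mean - LSL) / (3*sigma) = (108.36 - 91.8) / (3*2.83) = 1.9505
Cpk = min(Cpu, Cpl) = 0.3816

0.3816


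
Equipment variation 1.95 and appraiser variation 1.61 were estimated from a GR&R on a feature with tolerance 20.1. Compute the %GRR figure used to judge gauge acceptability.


GRR = sqrt(EV^2 + AV^2) = sqrt(1.95^2 + 1.61^2) = 2.5287546
%GRR = GRR / tol * 100 = 2.5287546 / 20.1 * 100
%GRR = 12.5809

12.5809


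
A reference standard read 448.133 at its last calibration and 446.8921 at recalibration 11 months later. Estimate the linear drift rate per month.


rate = (v2 - v1) / months
= (446.8921 - 448.133) / 11
= -1.2409 / 11
= -0.1128

-0.1128


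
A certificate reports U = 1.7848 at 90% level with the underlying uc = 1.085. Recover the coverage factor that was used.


k = U / uc
k = 1.7848 / 1.085
k = 1.645

1.645


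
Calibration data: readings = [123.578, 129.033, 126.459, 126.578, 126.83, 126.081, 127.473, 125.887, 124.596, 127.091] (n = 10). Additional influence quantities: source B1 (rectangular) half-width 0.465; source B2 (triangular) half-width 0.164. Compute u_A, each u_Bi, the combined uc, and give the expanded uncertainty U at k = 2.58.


mean = (123.578 + 129.033 + 126.459 + 126.578 + 126.83 + 126.081 + 127.473 + 125.887 + 124.596 + 127.091) / 10 = 126.3606
s = sqrt(sum((x - mean)^2)/(n-1)) = 1.5036648
u_A = s / sqrt(n) = 1.5036648 / sqrt(10) = 0.47550056
u_B1 = 0.465 / sqrt(3) = 0.26846788
u_B2 = 0.164 / sqrt(6) = 0.06695272
uc = sqrt(0.47550056^2 + 0.26846788^2 + 0.06695272^2) = 0.55014403
U = k * uc = 2.58 * 0.55014403
U = 1.4194

1.4194


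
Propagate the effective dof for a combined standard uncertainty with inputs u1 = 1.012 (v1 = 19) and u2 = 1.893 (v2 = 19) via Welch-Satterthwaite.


uc = sqrt(u1^2 + u2^2) = sqrt(1.012^2 + 1.893^2) = 2.1465305
v_eff = uc^4 / (u1^4/v1 + u2^4/v2)
= 2.1465305^4 / (1.012^4/19 + 1.893^4/19)
= 21.229915 / 0.73105146
v_eff = 29.0402

29.0402


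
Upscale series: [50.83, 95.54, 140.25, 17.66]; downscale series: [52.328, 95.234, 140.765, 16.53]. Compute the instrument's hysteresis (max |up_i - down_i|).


|50.83 - 52.328| = 1.4980
|95.54 - 95.234| = 0.3060
|140.25 - 140.765| = 0.5150
|17.66 - 16.53| = 1.1300
hysteresis = max(diffs) = 1.4980

1.4980


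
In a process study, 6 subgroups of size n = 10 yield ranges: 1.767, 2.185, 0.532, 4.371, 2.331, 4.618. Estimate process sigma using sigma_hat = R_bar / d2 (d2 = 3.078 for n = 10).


R_bar = (1.767 + 2.185 + 0.532 + 4.371 + 2.331 + 4.618) / 6
R_bar = 15.804 / 6 = 2.634
sigma_hat = R_bar / d2 = 2.634 / 3.078 = 0.8558

0.8558


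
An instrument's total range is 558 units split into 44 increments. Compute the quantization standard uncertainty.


resolution = range / divisions
resolution = 558 / 44 = 12.681818
u_res = resolution / (2*sqrt(3))
u_res = 12.681818 / 3.4641016
u_res = 3.6609

3.6609


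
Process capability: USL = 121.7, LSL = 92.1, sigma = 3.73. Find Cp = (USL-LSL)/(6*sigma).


Cp = (USL - LSL) / (6 * sigma)
= (121.7 - 92.1) / (6 * 3.73)
= 29.6000 / 22.3800
= 1.3226

1.3226


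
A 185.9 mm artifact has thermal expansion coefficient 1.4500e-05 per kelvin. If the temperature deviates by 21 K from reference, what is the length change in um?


dL = L * alpha * dT
= 185.9 * 1.4500e-05 * 21
= 0.0566066 mm
dL_um = 0.0566066 * 1000 = 56.6066 um

56.6066


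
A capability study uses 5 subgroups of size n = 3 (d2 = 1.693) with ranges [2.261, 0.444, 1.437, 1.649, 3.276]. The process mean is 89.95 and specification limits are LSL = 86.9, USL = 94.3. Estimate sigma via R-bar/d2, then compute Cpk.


R_bar = (2.261 + 0.444 + 1.437 + 1.649 + 3.276) / 5 = 1.8134
sigma = R_bar / d2 = 1.8134 / 1.693 = 1.0711164
Cp = (USL - LSL)/(6*sigma) = (94.3 - 86.9)/(6*1.0711164) = 1.1514
Cpu = (94.3 - 89.95)/(3*1.0711164) = 1.3537
Cpl = (89.95 - 86.9)/(3*1.0711164) = 0.9492
Cpk = min(Cpu, Cpl) = 0.9492

0.9492


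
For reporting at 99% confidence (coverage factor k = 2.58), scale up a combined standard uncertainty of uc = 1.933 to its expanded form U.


U = k * uc
U = 2.58 * 1.933
U = 4.9871

4.9871


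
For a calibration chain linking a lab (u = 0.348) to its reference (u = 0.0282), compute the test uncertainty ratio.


TUR = u_lab / u_ref
= 0.348 / 0.0282
= 12.3404

12.3404


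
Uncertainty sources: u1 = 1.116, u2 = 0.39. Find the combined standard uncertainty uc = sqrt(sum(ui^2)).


uc = sqrt(1.116^2 + 0.39^2)
uc = sqrt(1.397556)
uc = 1.1822

1.1822


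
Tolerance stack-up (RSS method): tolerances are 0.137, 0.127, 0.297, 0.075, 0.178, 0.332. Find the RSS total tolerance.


RSS = sqrt(0.137^2 + 0.127^2 + 0.297^2 + 0.075^2 + 0.178^2 + 0.332^2)
= sqrt(0.27064)
= 0.5202

0.5202


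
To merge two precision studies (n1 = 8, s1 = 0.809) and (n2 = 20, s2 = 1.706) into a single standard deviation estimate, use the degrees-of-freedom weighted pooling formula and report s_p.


s_p = sqrt(((n1-1)*s1^2 + (n2-1)*s2^2) / (n1+n2-2))
numerator = (8-1)*0.809^2 + (20-1)*1.706^2 = 4.581367 + 55.298284 = 59.879651
denominator = 8 + 20 - 2 = 26
s_p^2 = 59.879651 / 26 = 2.3030635
s_p = sqrt(2.3030635) = 1.5176

1.5176


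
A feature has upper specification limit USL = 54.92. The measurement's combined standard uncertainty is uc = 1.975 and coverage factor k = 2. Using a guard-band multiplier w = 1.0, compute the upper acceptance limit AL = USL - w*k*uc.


U = k * uc = 2 * 1.975 = 3.95
guard band g = w * U = 1.0 * 3.95 = 3.95
AL = USL - g = 54.92 - 3.95
AL = 50.9700

50.9700


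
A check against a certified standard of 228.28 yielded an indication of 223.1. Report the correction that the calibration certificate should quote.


Correction = standard - reading
= 228.28 - 223.1
= 5.1800

5.1800


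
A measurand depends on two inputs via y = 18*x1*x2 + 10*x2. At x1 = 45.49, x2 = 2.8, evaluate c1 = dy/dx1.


y = 18*x1*x2 + 10*x2
dy/dx1 = 18*x2
Evaluate at x2 = 2.8: c1 = 18 * 2.8
c1 = 50.4000

50.4000


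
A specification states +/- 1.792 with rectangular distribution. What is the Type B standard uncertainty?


u_B = half_width / sqrt(3)
u_B = 1.792 / 1.7320508
u_B = 1.0346

1.0346


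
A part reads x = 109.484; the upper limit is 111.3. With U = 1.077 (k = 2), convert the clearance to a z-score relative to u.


u = U / k = 1.077 / 2 = 0.5385
margin = |USL - x| = |111.3 - 109.484| = 1.816
z = margin / u = 1.816 / 0.5385
z = 3.3723

3.3723


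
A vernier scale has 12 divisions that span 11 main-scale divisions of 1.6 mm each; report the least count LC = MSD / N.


LC = MSD / n_div
= 1.6 / 12
= 0.1333

0.1333


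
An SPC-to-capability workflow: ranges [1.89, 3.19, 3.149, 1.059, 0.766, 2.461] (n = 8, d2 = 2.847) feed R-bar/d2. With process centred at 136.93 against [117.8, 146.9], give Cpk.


R_bar = (1.89 + 3.19 + 3.149 + 1.059 + 0.766 + 2.461) / 6 = 2.0858333
sigma = R_bar / d2 = 2.0858333 / 2.847 = 0.73264254
Cp = (USL - LSL)/(6*sigma) = (146.9 - 117.8)/(6*0.73264254) = 6.6199
Cpu = (146.9 - 136.93)/(3*0.73264254) = 4.5361
Cpl = (136.93 - 117.8)/(3*0.73264254) = 8.7037
Cpk = min(Cpu, Cpl) = 4.5361

4.5361


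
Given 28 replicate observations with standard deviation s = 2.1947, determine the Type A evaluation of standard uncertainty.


u_A = s / sqrt(n)
u_A = 2.1947 / sqrt(28)
u_A = 2.1947 / 5.2915026
u_A = 0.4148

0.4148


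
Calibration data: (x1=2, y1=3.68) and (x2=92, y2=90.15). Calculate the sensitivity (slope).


slope = (y2 - y1) / (x2 - x1)
= (90.15 - 3.68) / (92 - 2)
= 86.4700 / 90
= 0.9608

0.9608


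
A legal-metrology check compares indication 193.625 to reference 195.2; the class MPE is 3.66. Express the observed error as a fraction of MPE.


e = indication - reference = 193.625 - 195.2 = -1.5750
|e| = 1.5750
ratio = |e| / MPE = 1.5750 / 3.66
ratio = 0.4303

0.4303


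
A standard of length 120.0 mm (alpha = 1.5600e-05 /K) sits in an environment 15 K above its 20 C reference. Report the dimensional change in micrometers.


dL = L * alpha * dT
= 120.0 * 1.5600e-05 * 15
= 0.0280800 mm
dL_um = 0.0280800 * 1000 = 28.0800 um

28.0800


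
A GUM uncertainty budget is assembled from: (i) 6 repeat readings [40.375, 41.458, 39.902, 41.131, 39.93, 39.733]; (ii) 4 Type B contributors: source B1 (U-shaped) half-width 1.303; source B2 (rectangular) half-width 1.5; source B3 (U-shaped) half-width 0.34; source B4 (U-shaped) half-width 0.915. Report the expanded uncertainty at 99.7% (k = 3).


mean = (40.375 + 41.458 + 39.902 + 41.131 + 39.93 + 39.733) / 6 = 40.4215
s = sqrt(sum((x - mean)^2)/(n-1)) = 0.71629177
u_A = s / sqrt(n) = 0.71629177 / sqrt(6) = 0.29242489
u_B1 = 1.303 / sqrt(2) = 0.92136014
u_B2 = 1.5 / sqrt(3) = 0.8660254
u_B3 = 0.34 / sqrt(2) = 0.24041631
u_B4 = 0.915 / sqrt(2) = 0.6470027
uc = sqrt(0.29242489^2 + 0.92136014^2 + 0.8660254^2 + 0.24041631^2 + 0.6470027^2) = 1.469976
U = k * uc = 3 * 1.469976
U = 4.4099

4.4099


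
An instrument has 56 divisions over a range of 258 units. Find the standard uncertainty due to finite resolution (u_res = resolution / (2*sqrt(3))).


resolution = range / divisions
resolution = 258 / 56 = 4.6071429
u_res = resolution / (2*sqrt(3))
u_res = 4.6071429 / 3.4641016
u_res = 1.3300

1.3300


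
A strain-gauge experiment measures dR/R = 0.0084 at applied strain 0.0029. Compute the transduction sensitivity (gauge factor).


GF = (dR/R) / epsilon
= 0.0084 / 0.0029
= 2.8966

2.8966


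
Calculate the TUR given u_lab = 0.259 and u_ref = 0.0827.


TUR = u_lab / u_ref
= 0.259 / 0.0827
= 3.1318

3.1318


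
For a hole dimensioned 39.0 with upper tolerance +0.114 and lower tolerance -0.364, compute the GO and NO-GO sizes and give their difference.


GO = nominal - lower_tol (smallest hole = maximum material condition)
GO = 39.0 - 0.364 = 38.636
NO-GO = nominal + upper_tol (largest hole = least material condition)
NO-GO = 39.0 + 0.114 = 39.114
spread = NO-GO - GO = 39.114 - 38.636 = 0.4780

0.4780


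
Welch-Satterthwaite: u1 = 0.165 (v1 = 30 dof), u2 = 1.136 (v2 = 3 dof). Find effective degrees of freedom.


uc = sqrt(u1^2 + u2^2) = sqrt(0.165^2 + 1.136^2) = 1.1479203
v_eff = uc^4 / (u1^4/v1 + u2^4/v2)
= 1.1479203^4 / (0.165^4/30 + 1.136^4/3)
= 1.7363887 / 0.55515135
v_eff = 3.1278

3.1278


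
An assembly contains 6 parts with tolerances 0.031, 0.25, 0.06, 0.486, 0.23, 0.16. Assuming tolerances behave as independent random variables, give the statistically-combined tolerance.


RSS = sqrt(0.031^2 + 0.25^2 + 0.06^2 + 0.486^2 + 0.23^2 + 0.16^2)
= sqrt(0.381757)
= 0.6179

0.6179


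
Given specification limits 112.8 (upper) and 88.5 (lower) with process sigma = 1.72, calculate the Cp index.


Cp = (USL - LSL) / (6 * sigma)
= (112.8 - 88.5) / (6 * 1.72)
= 24.3000 / 10.3200
= 2.3547

2.3547


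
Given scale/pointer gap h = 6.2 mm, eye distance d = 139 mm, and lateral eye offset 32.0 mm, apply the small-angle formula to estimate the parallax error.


error = h * offset / d
= 6.2 * 32.0 / 139
= 1.4273

1.4273


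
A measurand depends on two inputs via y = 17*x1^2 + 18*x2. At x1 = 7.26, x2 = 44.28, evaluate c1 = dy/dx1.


y = 17*x1^2 + 18*x2
dy/dx1 = 2*17*x1
Evaluate at x1 = 7.26: c1 = 34 * 7.26
c1 = 246.8400

246.8400


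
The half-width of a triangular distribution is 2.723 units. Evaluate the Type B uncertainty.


u_B = half_width / sqrt(6)
u_B = 2.723 / 2.4494897
u_B = 1.1117

1.1117


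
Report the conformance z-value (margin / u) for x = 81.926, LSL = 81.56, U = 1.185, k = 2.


u = U / k = 1.185 / 2 = 0.5925
margin = |LSL - x| = |81.56 - 81.926| = 0.366
z = margin / u = 0.366 / 0.5925
z = 0.6177

0.6177


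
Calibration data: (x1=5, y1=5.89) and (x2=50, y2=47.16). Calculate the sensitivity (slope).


slope = (y2 - y1) / (x2 - x1)
= (47.16 - 5.89) / (50 - 5)
= 41.2700 / 45
= 0.9171

0.9171


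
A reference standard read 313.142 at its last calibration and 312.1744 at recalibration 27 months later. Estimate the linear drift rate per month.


rate = (v2 - v1) / months
= (312.1744 - 313.142) / 27
= -0.9676 / 27
= -0.0358

-0.0358


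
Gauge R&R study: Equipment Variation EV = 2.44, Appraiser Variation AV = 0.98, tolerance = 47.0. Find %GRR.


GRR = sqrt(EV^2 + AV^2) = sqrt(2.44^2 + 0.98^2) = 2.6294486
%GRR = GRR / tol * 100 = 2.6294486 / 47.0 * 100
%GRR = 5.5946

5.5946


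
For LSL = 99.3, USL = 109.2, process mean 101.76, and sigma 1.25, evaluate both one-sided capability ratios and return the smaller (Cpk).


Cpu = (USL - mean) / (3*sigma) = (109.2 - 101.76) / (3*1.25) = 1.9840
Cpl = (mean - LSL) / (3*sigma) = (101.76 - 99.3) / (3*1.25) = 0.6560
Cpk = min(Cpu, Cpl) = 0.6560

0.6560


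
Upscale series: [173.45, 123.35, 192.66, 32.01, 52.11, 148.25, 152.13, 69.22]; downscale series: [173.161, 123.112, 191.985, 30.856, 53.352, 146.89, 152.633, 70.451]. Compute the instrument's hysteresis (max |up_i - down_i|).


|173.45 - 173.161| = 0.2890
|123.35 - 123.112| = 0.2380
|192.66 - 191.985| = 0.6750
|32.01 - 30.856| = 1.1540
|52.11 - 53.352| = 1.2420
|148.25 - 146.89| = 1.3600
|152.13 - 152.633| = 0.5030
|69.22 - 70.451| = 1.2310
hysteresis = max(diffs) = 1.3600

1.3600


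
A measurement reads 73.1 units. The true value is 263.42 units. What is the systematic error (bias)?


Systematic error = measured - true
= 73.1 - 263.42
= -190.3200

-190.3200


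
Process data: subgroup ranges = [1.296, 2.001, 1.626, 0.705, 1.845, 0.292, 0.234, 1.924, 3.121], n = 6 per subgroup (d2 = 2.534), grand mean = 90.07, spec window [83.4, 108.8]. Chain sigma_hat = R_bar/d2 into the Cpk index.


R_bar = (1.296 + 2.001 + 1.626 + 0.705 + 1.845 + 0.292 + 0.234 + 1.924 + 3.121) / 9 = 1.4493333
sigma = R_bar / d2 = 1.4493333 / 2.534 = 0.57195474
Cp = (USL - LSL)/(6*sigma) = (108.8 - 83.4)/(6*0.57195474) = 7.4015
Cpu = (108.8 - 90.07)/(3*0.57195474) = 10.9158
Cpl = (90.07 - 83.4)/(3*0.57195474) = 3.8873
Cpk = min(Cpu, Cpl) = 3.8873

3.8873


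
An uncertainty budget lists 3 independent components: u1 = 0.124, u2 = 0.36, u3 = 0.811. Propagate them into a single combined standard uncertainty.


uc = sqrt(0.124^2 + 0.36^2 + 0.811^2)
uc = sqrt(0.802697)
uc = 0.8959

0.8959


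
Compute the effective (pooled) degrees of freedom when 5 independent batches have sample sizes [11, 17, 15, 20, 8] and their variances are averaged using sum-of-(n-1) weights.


nu = sum_i (n_i - 1)
nu = ((11 - 1) + (17 - 1) + (15 - 1) + (20 - 1) + (8 - 1))
nu = 10 + 16 + 14 + 19 + 7
nu = 66

66


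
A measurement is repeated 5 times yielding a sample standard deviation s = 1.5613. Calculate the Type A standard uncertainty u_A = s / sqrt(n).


u_A = s / sqrt(n)
u_A = 1.5613 / sqrt(5)
u_A = 1.5613 / 2.236068
u_A = 0.6982

0.6982


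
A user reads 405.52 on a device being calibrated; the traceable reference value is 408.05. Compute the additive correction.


Correction = standard - reading
= 408.05 - 405.52
= 2.5300

2.5300


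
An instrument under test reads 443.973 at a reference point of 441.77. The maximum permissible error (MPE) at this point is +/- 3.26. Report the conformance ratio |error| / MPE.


e = indication - reference = 443.973 - 441.77 = 2.2030
|e| = 2.2030
ratio = |e| / MPE = 2.2030 / 3.26
ratio = 0.6758

0.6758


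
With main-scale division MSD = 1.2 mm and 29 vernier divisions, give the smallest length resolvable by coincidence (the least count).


LC = MSD / n_div
= 1.2 / 29
= 0.0414

0.0414


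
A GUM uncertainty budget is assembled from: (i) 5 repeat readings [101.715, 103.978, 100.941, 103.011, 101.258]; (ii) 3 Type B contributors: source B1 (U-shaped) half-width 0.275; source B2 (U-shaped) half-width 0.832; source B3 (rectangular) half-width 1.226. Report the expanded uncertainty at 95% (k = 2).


mean = (101.715 + 103.978 + 100.941 + 103.011 + 101.258) / 5 = 102.1806
s = sqrt(sum((x - mean)^2)/(n-1)) = 1.2771837
u_A = s / sqrt(n) = 1.2771837 / sqrt(5) = 0.57117391
u_B1 = 0.275 / sqrt(2) = 0.19445436
u_B2 = 0.832 / sqrt(2) = 0.58831284
u_B3 = 1.226 / sqrt(3) = 0.70783143
uc = sqrt(0.57117391^2 + 0.19445436^2 + 0.58831284^2 + 0.70783143^2) = 1.1005405
U = k * uc = 2 * 1.1005405
U = 2.2011

2.2011


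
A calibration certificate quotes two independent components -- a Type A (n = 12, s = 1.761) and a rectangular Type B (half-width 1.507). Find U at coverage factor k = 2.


u_A = s / sqrt(n) = 1.761 / sqrt(12) = 0.50835691
u_B = half_width / sqrt(3) = 1.507 / sqrt(3) = 0.87006686
uc = sqrt(u_A^2 + u_B^2) = sqrt(0.50835691^2 + 0.87006686^2) = 1.007692
U = k * uc = 2 * 1.007692
U = 2.0154

2.0154


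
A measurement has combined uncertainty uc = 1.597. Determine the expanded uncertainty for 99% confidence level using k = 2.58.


U = k * uc
U = 2.58 * 1.597
U = 4.1203

4.1203


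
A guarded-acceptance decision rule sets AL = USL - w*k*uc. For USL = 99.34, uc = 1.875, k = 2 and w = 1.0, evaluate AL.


U = k * uc = 2 * 1.875 = 3.75
guard band g = w * U = 1.0 * 3.75 = 3.75
AL = USL - g = 99.34 - 3.75
AL = 95.5900

95.5900


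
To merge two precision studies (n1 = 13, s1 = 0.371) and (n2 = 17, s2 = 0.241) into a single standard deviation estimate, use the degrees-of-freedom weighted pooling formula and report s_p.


s_p = sqrt(((n1-1)*s1^2 + (n2-1)*s2^2) / (n1+n2-2))
numerator = (13-1)*0.371^2 + (17-1)*0.241^2 = 1.651692 + 0.929296 = 2.580988
denominator = 13 + 17 - 2 = 28
s_p^2 = 2.580988 / 28 = 0.092178143
s_p = sqrt(0.092178143) = 0.3036

0.3036


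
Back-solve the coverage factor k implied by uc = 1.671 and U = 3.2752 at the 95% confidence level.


k = U / uc
k = 3.2752 / 1.671
k = 1.96

1.96


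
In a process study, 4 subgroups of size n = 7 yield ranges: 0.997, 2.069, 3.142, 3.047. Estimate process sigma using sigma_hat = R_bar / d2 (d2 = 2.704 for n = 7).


R_bar = (0.997 + 2.069 + 3.142 + 3.047) / 4
R_bar = 9.255 / 4 = 2.31375
sigma_hat = R_bar / d2 = 2.31375 / 2.704 = 0.8557

0.8557


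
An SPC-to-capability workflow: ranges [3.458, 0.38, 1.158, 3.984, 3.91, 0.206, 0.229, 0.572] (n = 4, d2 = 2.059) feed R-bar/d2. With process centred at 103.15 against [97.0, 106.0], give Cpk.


R_bar = (3.458 + 0.38 + 1.158 + 3.984 + 3.91 + 0.206 + 0.229 + 0.572) / 8 = 1.737125
sigma = R_bar / d2 = 1.737125 / 2.059 = 0.84367411
Cp = (USL - LSL)/(6*sigma) = (106.0 - 97.0)/(6*0.84367411) = 1.7779
Cpu = (106.0 - 103.15)/(3*0.84367411) = 1.1260
Cpl = (103.15 - 97.0)/(3*0.84367411) = 2.4298
Cpk = min(Cpu, Cpl) = 1.1260

1.1260


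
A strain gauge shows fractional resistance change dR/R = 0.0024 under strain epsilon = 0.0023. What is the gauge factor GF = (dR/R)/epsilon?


GF = (dR/R) / epsilon
= 0.0024 / 0.0023
= 1.0435

1.0435


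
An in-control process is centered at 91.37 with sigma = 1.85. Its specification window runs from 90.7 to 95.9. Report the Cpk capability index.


Cpu = (USL - mean) / (3*sigma) = (95.9 - 91.37) / (3*1.85) = 0.8162
Cpl = (mean - LSL) / (3*sigma) = (91.37 - 90.7) / (3*1.85) = 0.1207
Cpk = min(Cpu, Cpl) = 0.1207

0.1207


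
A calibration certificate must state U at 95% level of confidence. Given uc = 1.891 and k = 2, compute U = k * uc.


U = k * uc
U = 2 * 1.891
U = 3.7820

3.7820


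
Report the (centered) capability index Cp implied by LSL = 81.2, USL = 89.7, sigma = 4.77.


Cp = (USL - LSL) / (6 * sigma)
= (89.7 - 81.2) / (6 * 4.77)
= 8.5000 / 28.6200
= 0.2970

0.2970


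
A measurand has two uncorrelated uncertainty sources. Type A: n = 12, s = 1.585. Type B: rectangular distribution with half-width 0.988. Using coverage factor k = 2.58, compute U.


u_A = s / sqrt(n) = 1.585 / sqrt(12) = 0.45755009
u_B = half_width / sqrt(3) = 0.988 / sqrt(3) = 0.57042207
uc = sqrt(u_A^2 + u_B^2) = sqrt(0.45755009^2 + 0.57042207^2) = 0.73125469
U = k * uc = 2.58 * 0.73125469
U = 1.8866

1.8866


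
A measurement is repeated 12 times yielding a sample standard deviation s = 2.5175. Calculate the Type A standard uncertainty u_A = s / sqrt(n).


u_A = s / sqrt(n)
u_A = 2.5175 / sqrt(12)
u_A = 2.5175 / 3.4641016
u_A = 0.7267

0.7267


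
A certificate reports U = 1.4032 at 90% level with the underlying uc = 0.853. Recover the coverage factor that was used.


k = U / uc
k = 1.4032 / 0.853
k = 1.645

1.645


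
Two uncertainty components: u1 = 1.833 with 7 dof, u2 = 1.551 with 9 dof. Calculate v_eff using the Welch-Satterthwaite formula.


uc = sqrt(u1^2 + u2^2) = sqrt(1.833^2 + 1.551^2) = 2.4011435
v_eff = uc^4 / (u1^4/v1 + u2^4/v2)
= 2.4011435^4 / (1.833^4/7 + 1.551^4/9)
= 33.240876 / 2.2556841
v_eff = 14.7365

14.7365


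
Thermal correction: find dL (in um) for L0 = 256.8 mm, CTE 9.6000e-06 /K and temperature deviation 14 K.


dL = L * alpha * dT
= 256.8 * 9.6000e-06 * 14
= 0.0345139 mm
dL_um = 0.0345139 * 1000 = 34.5139 um

34.5139


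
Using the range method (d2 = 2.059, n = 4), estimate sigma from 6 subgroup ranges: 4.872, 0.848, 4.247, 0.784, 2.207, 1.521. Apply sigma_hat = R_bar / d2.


R_bar = (4.872 + 0.848 + 4.247 + 0.784 + 2.207 + 1.521) / 6
R_bar = 14.479 / 6 = 2.4131667
sigma_hat = R_bar / d2 = 2.4131667 / 2.059 = 1.1720

1.1720


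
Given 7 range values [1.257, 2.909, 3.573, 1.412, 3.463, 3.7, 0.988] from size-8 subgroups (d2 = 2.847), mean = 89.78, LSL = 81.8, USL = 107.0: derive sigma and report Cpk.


R_bar = (1.257 + 2.909 + 3.573 + 1.412 + 3.463 + 3.7 + 0.988) / 7 = 2.4717143
sigma = R_bar / d2 = 2.4717143 / 2.847 = 0.86818205
Cp = (USL - LSL)/(6*sigma) = (107.0 - 81.8)/(6*0.86818205) = 4.8377
Cpu = (107.0 - 89.78)/(3*0.86818205) = 6.6115
Cpl = (89.78 - 81.8)/(3*0.86818205) = 3.0639
Cpk = min(Cpu, Cpl) = 3.0639

3.0639


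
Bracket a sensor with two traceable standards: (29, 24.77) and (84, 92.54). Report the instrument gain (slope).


slope = (y2 - y1) / (x2 - x1)
= (92.54 - 24.77) / (84 - 29)
= 67.7700 / 55
= 1.2322

1.2322


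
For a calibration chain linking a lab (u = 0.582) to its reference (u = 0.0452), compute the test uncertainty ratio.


TUR = u_lab / u_ref
= 0.582 / 0.0452
= 12.8761

12.8761


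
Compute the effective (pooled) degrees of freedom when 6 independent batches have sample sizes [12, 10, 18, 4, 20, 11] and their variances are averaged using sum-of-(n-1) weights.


nu = sum_i (n_i - 1)
nu = ((12 - 1) + (10 - 1) + (18 - 1) + (4 - 1) + (20 - 1) + (11 - 1))
nu = 11 + 9 + 17 + 3 + 19 + 10
nu = 69

69


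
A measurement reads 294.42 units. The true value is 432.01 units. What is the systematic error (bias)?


Systematic error = measured - true
= 294.42 - 432.01
= -137.5900

-137.5900


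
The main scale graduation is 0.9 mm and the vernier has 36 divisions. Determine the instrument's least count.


LC = MSD / n_div
= 0.9 / 36
= 0.0250

0.0250


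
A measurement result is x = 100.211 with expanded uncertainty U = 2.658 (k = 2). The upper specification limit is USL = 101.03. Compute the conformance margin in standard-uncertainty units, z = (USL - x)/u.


u = U / k = 2.658 / 2 = 1.329
margin = |USL - x| = |101.03 - 100.211| = 0.819
z = margin / u = 0.819 / 1.329
z = 0.6163

0.6163
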